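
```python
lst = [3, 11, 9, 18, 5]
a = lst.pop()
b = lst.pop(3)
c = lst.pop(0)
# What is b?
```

After line 1: lst = [3, 11, 9, 18, 5]
After line 2 (pop() -> a = 5): lst = [3, 11, 9, 18]
After line 3 (pop(3) -> b = 18): lst = [3, 11, 9]
After line 4 (pop(0) -> c = 3): lst = [11, 9]

18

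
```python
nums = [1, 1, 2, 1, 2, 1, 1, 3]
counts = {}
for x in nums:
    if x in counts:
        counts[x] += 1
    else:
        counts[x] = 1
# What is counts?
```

Initial: counts = {}, nums = [1, 1, 2, 1, 2, 1, 1, 3]
See 1: counts = {1: 1}
See 1: counts = {1: 2}
See 2: counts = {1: 2, 2: 1}
See 1: counts = {1: 3, 2: 1}
See 2: counts = {1: 3, 2: 2}
See 1: counts = {1: 4, 2: 2}
See 1: counts = {1: 5, 2: 2}
See 3: counts = {1: 5, 2: 2, 3: 1}

{1: 5, 2: 2, 3: 1}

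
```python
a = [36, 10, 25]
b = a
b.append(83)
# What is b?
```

After line 1: a = [36, 10, 25]
After line 2 (b = a is an alias, same object): a = [36, 10, 25], b = [36, 10, 25]
After line 3 (b.append mutates the shared list): a = [36, 10, 25, 83], b = [36, 10, 25, 83]

[36, 10, 25, 83]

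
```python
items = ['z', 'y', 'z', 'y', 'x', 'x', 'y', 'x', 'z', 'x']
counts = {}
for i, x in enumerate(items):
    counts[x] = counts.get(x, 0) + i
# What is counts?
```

Initial: counts = {}, items = ['z', 'y', 'z', 'y', 'x', 'x', 'y', 'x', 'z', 'x']
i=0, x='z': counts = {'z': 0}
i=1, x='y': counts = {'z': 0, 'y': 1}
i=2, x='z': counts = {'z': 2, 'y': 1}
i=3, x='y': counts = {'z': 2, 'y': 4}
i=4, x='x': counts = {'z': 2, 'y': 4, 'x': 4}
i=5, x='x': counts = {'z': 2, 'y': 4, 'x': 9}
i=6, x='y': counts = {'z': 2, 'y': 10, 'x': 9}
i=7, x='x': counts = {'z': 2, 'y': 10, 'x': 16}
i=8, x='z': counts = {'z': 10, 'y': 10, 'x': 16}
i=9, x='x': counts = {'z': 10, 'y': 10, 'x': 25}

{'z': 10, 'y': 10, 'x': 25}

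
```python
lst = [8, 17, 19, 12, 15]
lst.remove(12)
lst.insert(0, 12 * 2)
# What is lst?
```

After line 1: lst = [8, 17, 19, 12, 15]
After line 2 (remove first 12): lst = [8, 17, 19, 15]
After line 3 (insert 24 at index 0): lst = [24, 8, 17, 19, 15]

[24, 8, 17, 19, 15]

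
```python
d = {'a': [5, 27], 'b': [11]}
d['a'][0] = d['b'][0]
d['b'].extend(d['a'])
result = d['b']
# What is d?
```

After line 1: d = {'a': [5, 27], 'b': [11]}
After line 2 (a[0] = b[0] = 11): d = {'a': [11, 27], 'b': [11]}
After line 3 (b.extend(a) appends [11, 27]): d = {'a': [11, 27], 'b': [11, 11, 27]}
After line 4: result = d['b'] = [11, 11, 27]

{'a': [11, 27], 'b': [11, 11, 27]}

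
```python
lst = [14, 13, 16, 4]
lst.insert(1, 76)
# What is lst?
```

[14, 76, 13, 16, 4]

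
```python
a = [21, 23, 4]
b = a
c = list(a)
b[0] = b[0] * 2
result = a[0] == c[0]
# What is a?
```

After line 1: a = [21, 23, 4]
After line 2 (b = a, alias): a = [21, 23, 4], b = [21, 23, 4]
After line 3 (c = list(a) is a copy, new object): c = [21, 23, 4]
After line 4 (b[0] = 21 * 2 = 42; mutates shared a/b): a = b = [42, 23, 4], c = [21, 23, 4]
After line 5 (a[0] = 42, c[0] = 21; result = False)

[42, 23, 4]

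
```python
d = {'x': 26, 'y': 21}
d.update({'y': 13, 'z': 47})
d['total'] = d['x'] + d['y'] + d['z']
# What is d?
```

After line 1: d = {'x': 26, 'y': 21}
After line 2 (y overwritten, z added): d = {'x': 26, 'y': 13, 'z': 47}
After line 3 (total = 26 + 13 + 47 = 86): d = {'x': 26, 'y': 13, 'z': 47, 'total': 86}

{'x': 26, 'y': 13, 'z': 47, 'total': 86}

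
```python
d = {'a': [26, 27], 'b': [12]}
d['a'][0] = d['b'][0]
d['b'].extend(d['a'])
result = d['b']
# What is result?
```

After line 1: d = {'a': [26, 27], 'b': [12]}
After line 2 (a[0] = b[0] = 12): d = {'a': [12, 27], 'b': [12]}
After line 3 (b.extend(a) appends [12, 27]): d = {'a': [12, 27], 'b': [12, 12, 27]}
After line 4: result = d['b'] = [12, 12, 27]

[12, 12, 27]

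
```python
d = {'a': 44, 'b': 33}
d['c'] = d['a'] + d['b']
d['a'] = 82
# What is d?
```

After line 1: d = {'a': 44, 'b': 33}
After line 2 (d['c'] = 44 + 33): d = {'a': 44, 'b': 33, 'c': 77}
After line 3: d = {'a': 82, 'b': 33, 'c': 77}

{'a': 82, 'b': 33, 'c': 77}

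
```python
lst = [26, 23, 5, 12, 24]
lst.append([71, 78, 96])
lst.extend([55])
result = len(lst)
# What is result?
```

After line 1: lst = [26, 23, 5, 12, 24]
After line 2 (append adds [71, 78, 96] as single element): lst = [26, 23, 5, 12, 24, [71, 78, 96]]
After line 3 (extend unpacks [55], adds 55): lst = [26, 23, 5, 12, 24, [71, 78, 96], 55]
After line 4: result = len(lst) = 7

7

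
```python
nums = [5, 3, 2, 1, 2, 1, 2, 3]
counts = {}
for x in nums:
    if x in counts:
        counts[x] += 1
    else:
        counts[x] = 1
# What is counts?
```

Initial: counts = {}, nums = [5, 3, 2, 1, 2, 1, 2, 3]
See 5: counts = {5: 1}
See 3: counts = {5: 1, 3: 1}
See 2: counts = {5: 1, 3: 1, 2: 1}
See 1: counts = {5: 1, 3: 1, 2: 1, 1: 1}
See 2: counts = {5: 1, 3: 1, 2: 2, 1: 1}
See 1: counts = {5: 1, 3: 1, 2: 2, 1: 2}
See 2: counts = {5: 1, 3: 1, 2: 3, 1: 2}
See 3: counts = {5: 1, 3: 2, 2: 3, 1: 2}

{5: 1, 3: 2, 2: 3, 1: 2}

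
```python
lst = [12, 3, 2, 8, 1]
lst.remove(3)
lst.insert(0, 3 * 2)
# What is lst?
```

After line 1: lst = [12, 3, 2, 8, 1]
After line 2 (remove first 3): lst = [12, 2, 8, 1]
After line 3 (insert 6 at index 0): lst = [6, 12, 2, 8, 1]

[6, 12, 2, 8, 1]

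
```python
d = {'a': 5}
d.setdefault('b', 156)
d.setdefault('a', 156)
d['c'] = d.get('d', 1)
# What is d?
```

After line 1: d = {'a': 5}
After line 2 (setdefault adds 'b'=156): d = {'a': 5, 'b': 156}
After line 3 (setdefault 'a' no-op, already exists): d = {'a': 5, 'b': 156}
After line 4 (get('d', 1) returns default since 'd' not in d): d = {'a': 5, 'b': 156, 'c': 1}

{'a': 5, 'b': 156, 'c': 1}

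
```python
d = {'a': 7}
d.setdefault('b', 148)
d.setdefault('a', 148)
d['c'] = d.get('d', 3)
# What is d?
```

After line 1: d = {'a': 7}
After line 2 (setdefault adds 'b'=148): d = {'a': 7, 'b': 148}
After line 3 (setdefault 'a' no-op, already exists): d = {'a': 7, 'b': 148}
After line 4 (get('d', 3) returns default since 'd' not in d): d = {'a': 7, 'b': 148, 'c': 3}

{'a': 7, 'b': 148, 'c': 3}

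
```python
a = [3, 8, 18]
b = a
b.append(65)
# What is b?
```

After line 1: a = [3, 8, 18]
After line 2 (b = a is an alias, same object): a = [3, 8, 18], b = [3, 8, 18]
After line 3 (b.append mutates the shared list): a = [3, 8, 18, 65], b = [3, 8, 18, 65]

[3, 8, 18, 65]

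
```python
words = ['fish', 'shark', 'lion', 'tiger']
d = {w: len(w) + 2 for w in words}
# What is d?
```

{'fish': 6, 'shark': 7, 'lion': 6, 'tiger': 7}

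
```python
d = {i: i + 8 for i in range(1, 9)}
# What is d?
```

{1: 9, 2: 10, 3: 11, 4: 12, 5: 13, 6: 14, 7: 15, 8: 16}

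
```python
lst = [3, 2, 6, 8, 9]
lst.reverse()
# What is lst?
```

[9, 8, 6, 2, 3]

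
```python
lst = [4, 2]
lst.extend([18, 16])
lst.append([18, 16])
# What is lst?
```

After line 1: lst = [4, 2]
After line 2 (extend unpacks [18, 16]): lst = [4, 2, 18, 16]
After line 3 (append adds [18, 16] as single element): lst = [4, 2, 18, 16, [18, 16]]

[4, 2, 18, 16, [18, 16]]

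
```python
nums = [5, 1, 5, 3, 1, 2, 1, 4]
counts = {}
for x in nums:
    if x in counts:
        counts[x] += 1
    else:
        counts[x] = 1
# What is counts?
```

Initial: counts = {}, nums = [5, 1, 5, 3, 1, 2, 1, 4]
See 5: counts = {5: 1}
See 1: counts = {5: 1, 1: 1}
See 5: counts = {5: 2, 1: 1}
See 3: counts = {5: 2, 1: 1, 3: 1}
See 1: counts = {5: 2, 1: 2, 3: 1}
See 2: counts = {5: 2, 1: 2, 3: 1, 2: 1}
See 1: counts = {5: 2, 1: 3, 3: 1, 2: 1}
See 4: counts = {5: 2, 1: 3, 3: 1, 2: 1, 4: 1}

{5: 2, 1: 3, 3: 1, 2: 1, 4: 1}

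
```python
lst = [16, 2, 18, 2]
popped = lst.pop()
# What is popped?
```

2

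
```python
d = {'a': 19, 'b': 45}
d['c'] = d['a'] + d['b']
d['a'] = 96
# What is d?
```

After line 1: d = {'a': 19, 'b': 45}
After line 2 (d['c'] = 19 + 45): d = {'a': 19, 'b': 45, 'c': 64}
After line 3: d = {'a': 96, 'b': 45, 'c': 64}

{'a': 96, 'b': 45, 'c': 64}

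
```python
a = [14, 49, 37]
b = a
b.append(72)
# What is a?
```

After line 1: a = [14, 49, 37]
After line 2 (b = a is an alias, same object): a = [14, 49, 37], b = [14, 49, 37]
After line 3 (b.append mutates the shared list): a = [14, 49, 37, 72], b = [14, 49, 37, 72]

[14, 49, 37, 72]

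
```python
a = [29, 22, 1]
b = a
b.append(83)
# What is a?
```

After line 1: a = [29, 22, 1]
After line 2 (b = a is an alias, same object): a = [29, 22, 1], b = [29, 22, 1]
After line 3 (b.append mutates the shared list): a = [29, 22, 1, 83], b = [29, 22, 1, 83]

[29, 22, 1, 83]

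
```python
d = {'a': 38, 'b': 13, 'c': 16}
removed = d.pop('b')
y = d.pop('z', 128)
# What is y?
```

After line 1: d = {'a': 38, 'b': 13, 'c': 16}
After line 2 (pop 'b' returns 13): d = {'a': 38, 'c': 16}, removed = 13
After line 3 (pop 'z' missing, returns default 128): d = {'a': 38, 'c': 16}, y = 128

128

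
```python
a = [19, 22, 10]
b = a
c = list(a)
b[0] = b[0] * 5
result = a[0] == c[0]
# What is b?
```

After line 1: a = [19, 22, 10]
After line 2 (b = a, alias): a = [19, 22, 10], b = [19, 22, 10]
After line 3 (c = list(a) is a copy, new object): c = [19, 22, 10]
After line 4 (b[0] = 19 * 5 = 95; mutates shared a/b): a = b = [95, 22, 10], c = [19, 22, 10]
After line 5 (a[0] = 95, c[0] = 19; result = False)

[95, 22, 10]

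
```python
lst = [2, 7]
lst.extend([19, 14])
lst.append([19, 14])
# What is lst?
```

After line 1: lst = [2, 7]
After line 2 (extend unpacks [19, 14]): lst = [2, 7, 19, 14]
After line 3 (append adds [19, 14] as single element): lst = [2, 7, 19, 14, [19, 14]]

[2, 7, 19, 14, [19, 14]]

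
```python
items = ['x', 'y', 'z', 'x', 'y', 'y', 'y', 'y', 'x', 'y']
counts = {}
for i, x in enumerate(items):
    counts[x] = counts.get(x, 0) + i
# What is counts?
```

Initial: counts = {}, items = ['x', 'y', 'z', 'x', 'y', 'y', 'y', 'y', 'x', 'y']
i=0, x='x': counts = {'x': 0}
i=1, x='y': counts = {'x': 0, 'y': 1}
i=2, x='z': counts = {'x': 0, 'y': 1, 'z': 2}
i=3, x='x': counts = {'x': 3, 'y': 1, 'z': 2}
i=4, x='y': counts = {'x': 3, 'y': 5, 'z': 2}
i=5, x='y': counts = {'x': 3, 'y': 10, 'z': 2}
i=6, x='y': counts = {'x': 3, 'y': 16, 'z': 2}
i=7, x='y': counts = {'x': 3, 'y': 23, 'z': 2}
i=8, x='x': counts = {'x': 11, 'y': 23, 'z': 2}
i=9, x='y': counts = {'x': 11, 'y': 32, 'z': 2}

{'x': 11, 'y': 32, 'z': 2}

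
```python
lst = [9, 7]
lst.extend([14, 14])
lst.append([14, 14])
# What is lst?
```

After line 1: lst = [9, 7]
After line 2 (extend unpacks [14, 14]): lst = [9, 7, 14, 14]
After line 3 (append adds [14, 14] as single element): lst = [9, 7, 14, 14, [14, 14]]

[9, 7, 14, 14, [14, 14]]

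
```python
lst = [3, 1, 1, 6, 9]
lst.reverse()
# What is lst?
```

[9, 6, 1, 1, 3]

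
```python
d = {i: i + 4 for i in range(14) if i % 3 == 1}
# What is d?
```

{1: 5, 4: 8, 7: 11, 10: 14, 13: 17}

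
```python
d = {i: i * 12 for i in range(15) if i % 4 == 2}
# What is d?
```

{2: 24, 6: 72, 10: 120, 14: 168}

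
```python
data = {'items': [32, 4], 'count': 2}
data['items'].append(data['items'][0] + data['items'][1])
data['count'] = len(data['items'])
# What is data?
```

After line 1: data = {'items': [32, 4], 'count': 2}
After line 2 (append 32 + 4 = 36): data = {'items': [32, 4, 36], 'count': 2}
After line 3 (count = len(items) = 3): data = {'items': [32, 4, 36], 'count': 3}

{'items': [32, 4, 36], 'count': 3}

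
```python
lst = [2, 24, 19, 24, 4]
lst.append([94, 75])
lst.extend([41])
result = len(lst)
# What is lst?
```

After line 1: lst = [2, 24, 19, 24, 4]
After line 2 (append adds [94, 75] as single element): lst = [2, 24, 19, 24, 4, [94, 75]]
After line 3 (extend unpacks [41], adds 41): lst = [2, 24, 19, 24, 4, [94, 75], 41]
After line 4: result = len(lst) = 7

[2, 24, 19, 24, 4, [94, 75], 41]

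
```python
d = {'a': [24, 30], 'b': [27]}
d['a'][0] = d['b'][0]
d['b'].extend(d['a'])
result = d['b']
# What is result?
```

After line 1: d = {'a': [24, 30], 'b': [27]}
After line 2 (a[0] = b[0] = 27): d = {'a': [27, 30], 'b': [27]}
After line 3 (b.extend(a) appends [27, 30]): d = {'a': [27, 30], 'b': [27, 27, 30]}
After line 4: result = d['b'] = [27, 27, 30]

[27, 27, 30]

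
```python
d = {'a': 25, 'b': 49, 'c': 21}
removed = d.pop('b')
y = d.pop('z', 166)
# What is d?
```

After line 1: d = {'a': 25, 'b': 49, 'c': 21}
After line 2 (pop 'b' returns 49): d = {'a': 25, 'c': 21}, removed = 49
After line 3 (pop 'z' missing, returns default 166): d = {'a': 25, 'c': 21}, y = 166

{'a': 25, 'c': 21}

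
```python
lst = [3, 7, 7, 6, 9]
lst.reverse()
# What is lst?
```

[9, 6, 7, 7, 3]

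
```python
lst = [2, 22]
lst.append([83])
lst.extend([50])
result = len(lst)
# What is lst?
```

After line 1: lst = [2, 22]
After line 2 (append adds [83] as single element): lst = [2, 22, [83]]
After line 3 (extend unpacks [50], adds 50): lst = [2, 22, [83], 50]
After line 4: result = len(lst) = 4

[2, 22, [83], 50]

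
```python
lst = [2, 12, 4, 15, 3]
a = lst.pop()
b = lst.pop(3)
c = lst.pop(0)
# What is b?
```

After line 1: lst = [2, 12, 4, 15, 3]
After line 2 (pop() -> a = 3): lst = [2, 12, 4, 15]
After line 3 (pop(3) -> b = 15): lst = [2, 12, 4]
After line 4 (pop(0) -> c = 2): lst = [12, 4]

15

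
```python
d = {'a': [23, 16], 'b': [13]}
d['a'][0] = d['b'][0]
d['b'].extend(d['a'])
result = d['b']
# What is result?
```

After line 1: d = {'a': [23, 16], 'b': [13]}
After line 2 (a[0] = b[0] = 13): d = {'a': [13, 16], 'b': [13]}
After line 3 (b.extend(a) appends [13, 16]): d = {'a': [13, 16], 'b': [13, 13, 16]}
After line 4: result = d['b'] = [13, 13, 16]

[13, 13, 16]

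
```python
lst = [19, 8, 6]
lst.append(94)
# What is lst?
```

[19, 8, 6, 94]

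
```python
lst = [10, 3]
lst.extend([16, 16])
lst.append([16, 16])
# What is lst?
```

After line 1: lst = [10, 3]
After line 2 (extend unpacks [16, 16]): lst = [10, 3, 16, 16]
After line 3 (append adds [16, 16] as single element): lst = [10, 3, 16, 16, [16, 16]]

[10, 3, 16, 16, [16, 16]]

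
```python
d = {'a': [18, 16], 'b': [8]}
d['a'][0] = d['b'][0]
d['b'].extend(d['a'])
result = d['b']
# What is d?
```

After line 1: d = {'a': [18, 16], 'b': [8]}
After line 2 (a[0] = b[0] = 8): d = {'a': [8, 16], 'b': [8]}
After line 3 (b.extend(a) appends [8, 16]): d = {'a': [8, 16], 'b': [8, 8, 16]}
After line 4: result = d['b'] = [8, 8, 16]

{'a': [8, 16], 'b': [8, 8, 16]}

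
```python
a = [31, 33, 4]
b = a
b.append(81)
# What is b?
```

After line 1: a = [31, 33, 4]
After line 2 (b = a is an alias, same object): a = [31, 33, 4], b = [31, 33, 4]
After line 3 (b.append mutates the shared list): a = [31, 33, 4, 81], b = [31, 33, 4, 81]

[31, 33, 4, 81]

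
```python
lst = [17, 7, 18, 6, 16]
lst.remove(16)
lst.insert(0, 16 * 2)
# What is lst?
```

After line 1: lst = [17, 7, 18, 6, 16]
After line 2 (remove first 16): lst = [17, 7, 18, 6]
After line 3 (insert 32 at index 0): lst = [32, 17, 7, 18, 6]

[32, 17, 7, 18, 6]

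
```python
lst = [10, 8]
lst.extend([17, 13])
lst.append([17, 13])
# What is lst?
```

After line 1: lst = [10, 8]
After line 2 (extend unpacks [17, 13]): lst = [10, 8, 17, 13]
After line 3 (append adds [17, 13] as single element): lst = [10, 8, 17, 13, [17, 13]]

[10, 8, 17, 13, [17, 13]]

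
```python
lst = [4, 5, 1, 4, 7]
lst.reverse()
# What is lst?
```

[7, 4, 1, 5, 4]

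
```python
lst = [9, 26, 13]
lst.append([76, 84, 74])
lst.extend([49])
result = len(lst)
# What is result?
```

After line 1: lst = [9, 26, 13]
After line 2 (append adds [76, 84, 74] as single element): lst = [9, 26, 13, [76, 84, 74]]
After line 3 (extend unpacks [49], adds 49): lst = [9, 26, 13, [76, 84, 74], 49]
After line 4: result = len(lst) = 5

5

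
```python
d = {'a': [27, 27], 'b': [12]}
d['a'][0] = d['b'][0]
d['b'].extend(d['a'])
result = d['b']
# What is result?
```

After line 1: d = {'a': [27, 27], 'b': [12]}
After line 2 (a[0] = b[0] = 12): d = {'a': [12, 27], 'b': [12]}
After line 3 (b.extend(a) appends [12, 27]): d = {'a': [12, 27], 'b': [12, 12, 27]}
After line 4: result = d['b'] = [12, 12, 27]

[12, 12, 27]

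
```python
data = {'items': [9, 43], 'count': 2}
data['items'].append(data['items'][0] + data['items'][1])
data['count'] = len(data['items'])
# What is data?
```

After line 1: data = {'items': [9, 43], 'count': 2}
After line 2 (append 9 + 43 = 52): data = {'items': [9, 43, 52], 'count': 2}
After line 3 (count = len(items) = 3): data = {'items': [9, 43, 52], 'count': 3}

{'items': [9, 43, 52], 'count': 3}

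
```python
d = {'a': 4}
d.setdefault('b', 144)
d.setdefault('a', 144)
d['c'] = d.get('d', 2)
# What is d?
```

After line 1: d = {'a': 4}
After line 2 (setdefault adds 'b'=144): d = {'a': 4, 'b': 144}
After line 3 (setdefault 'a' no-op, already exists): d = {'a': 4, 'b': 144}
After line 4 (get('d', 2) returns default since 'd' not in d): d = {'a': 4, 'b': 144, 'c': 2}

{'a': 4, 'b': 144, 'c': 2}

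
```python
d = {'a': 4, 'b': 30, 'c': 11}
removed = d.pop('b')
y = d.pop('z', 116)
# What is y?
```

After line 1: d = {'a': 4, 'b': 30, 'c': 11}
After line 2 (pop 'b' returns 30): d = {'a': 4, 'c': 11}, removed = 30
After line 3 (pop 'z' missing, returns default 116): d = {'a': 4, 'c': 11}, y = 116

116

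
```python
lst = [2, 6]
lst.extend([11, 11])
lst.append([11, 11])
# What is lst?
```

After line 1: lst = [2, 6]
After line 2 (extend unpacks [11, 11]): lst = [2, 6, 11, 11]
After line 3 (append adds [11, 11] as single element): lst = [2, 6, 11, 11, [11, 11]]

[2, 6, 11, 11, [11, 11]]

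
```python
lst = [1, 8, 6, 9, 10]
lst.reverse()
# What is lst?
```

[10, 9, 6, 8, 1]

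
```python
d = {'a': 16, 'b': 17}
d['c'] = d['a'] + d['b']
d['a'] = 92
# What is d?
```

After line 1: d = {'a': 16, 'b': 17}
After line 2 (d['c'] = 16 + 17): d = {'a': 16, 'b': 17, 'c': 33}
After line 3: d = {'a': 92, 'b': 17, 'c': 33}

{'a': 92, 'b': 17, 'c': 33}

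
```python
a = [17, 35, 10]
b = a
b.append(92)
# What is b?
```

After line 1: a = [17, 35, 10]
After line 2 (b = a is an alias, same object): a = [17, 35, 10], b = [17, 35, 10]
After line 3 (b.append mutates the shared list): a = [17, 35, 10, 92], b = [17, 35, 10, 92]

[17, 35, 10, 92]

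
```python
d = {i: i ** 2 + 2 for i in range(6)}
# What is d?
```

{0: 2, 1: 3, 2: 6, 3: 11, 4: 18, 5: 27}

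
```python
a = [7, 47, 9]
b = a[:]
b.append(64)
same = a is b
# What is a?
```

After line 1: a = [7, 47, 9]
After line 2 (b = a[:] is a shallow copy, new object): a = [7, 47, 9], b = [7, 47, 9]
After line 3 (append only mutates b): a = [7, 47, 9], b = [7, 47, 9, 64]
After line 4 (same = a is b; different objects -> False): same = False

[7, 47, 9]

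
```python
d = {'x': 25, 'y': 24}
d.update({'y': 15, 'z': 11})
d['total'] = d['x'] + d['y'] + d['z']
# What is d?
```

After line 1: d = {'x': 25, 'y': 24}
After line 2 (y overwritten, z added): d = {'x': 25, 'y': 15, 'z': 11}
After line 3 (total = 25 + 15 + 11 = 51): d = {'x': 25, 'y': 15, 'z': 11, 'total': 51}

{'x': 25, 'y': 15, 'z': 11, 'total': 51}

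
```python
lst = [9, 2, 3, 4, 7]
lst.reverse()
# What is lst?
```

[7, 4, 3, 2, 9]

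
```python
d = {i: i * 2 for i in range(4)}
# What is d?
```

{0: 0, 1: 2, 2: 4, 3: 6}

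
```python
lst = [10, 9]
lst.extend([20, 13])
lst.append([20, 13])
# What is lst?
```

After line 1: lst = [10, 9]
After line 2 (extend unpacks [20, 13]): lst = [10, 9, 20, 13]
After line 3 (append adds [20, 13] as single element): lst = [10, 9, 20, 13, [20, 13]]

[10, 9, 20, 13, [20, 13]]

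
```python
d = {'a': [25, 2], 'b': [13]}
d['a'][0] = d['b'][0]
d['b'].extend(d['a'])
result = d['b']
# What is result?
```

After line 1: d = {'a': [25, 2], 'b': [13]}
After line 2 (a[0] = b[0] = 13): d = {'a': [13, 2], 'b': [13]}
After line 3 (b.extend(a) appends [13, 2]): d = {'a': [13, 2], 'b': [13, 13, 2]}
After line 4: result = d['b'] = [13, 13, 2]

[13, 13, 2]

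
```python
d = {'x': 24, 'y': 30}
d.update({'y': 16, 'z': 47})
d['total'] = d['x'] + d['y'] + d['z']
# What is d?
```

After line 1: d = {'x': 24, 'y': 30}
After line 2 (y overwritten, z added): d = {'x': 24, 'y': 16, 'z': 47}
After line 3 (total = 24 + 16 + 47 = 87): d = {'x': 24, 'y': 16, 'z': 47, 'total': 87}

{'x': 24, 'y': 16, 'z': 47, 'total': 87}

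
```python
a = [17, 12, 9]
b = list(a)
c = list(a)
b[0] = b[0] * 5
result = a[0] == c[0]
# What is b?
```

After line 1: a = [17, 12, 9]
After line 2 (b = list(a), copy): a = [17, 12, 9], b = [17, 12, 9]
After line 3 (c = list(a) is a copy, new object): c = [17, 12, 9]
After line 4 (b[0] = 17 * 5 = 85; only b mutates (copy)): a = [17, 12, 9], b = [85, 12, 9], c = [17, 12, 9]
After line 5 (a[0] = 17, c[0] = 17; result = True)

[85, 12, 9]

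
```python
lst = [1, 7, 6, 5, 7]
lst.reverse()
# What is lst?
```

[7, 5, 6, 7, 1]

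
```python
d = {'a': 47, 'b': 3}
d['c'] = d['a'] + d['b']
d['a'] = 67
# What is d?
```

After line 1: d = {'a': 47, 'b': 3}
After line 2 (d['c'] = 47 + 3): d = {'a': 47, 'b': 3, 'c': 50}
After line 3: d = {'a': 67, 'b': 3, 'c': 50}

{'a': 67, 'b': 3, 'c': 50}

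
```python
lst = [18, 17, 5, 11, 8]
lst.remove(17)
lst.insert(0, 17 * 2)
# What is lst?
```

After line 1: lst = [18, 17, 5, 11, 8]
After line 2 (remove first 17): lst = [18, 5, 11, 8]
After line 3 (insert 34 at index 0): lst = [34, 18, 5, 11, 8]

[34, 18, 5, 11, 8]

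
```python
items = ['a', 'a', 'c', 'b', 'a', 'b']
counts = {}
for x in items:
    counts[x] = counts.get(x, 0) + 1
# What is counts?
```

Initial: counts = {}, items = ['a', 'a', 'c', 'b', 'a', 'b']
See 'a': counts = {'a': 1}
See 'a': counts = {'a': 2}
See 'c': counts = {'a': 2, 'c': 1}
See 'b': counts = {'a': 2, 'c': 1, 'b': 1}
See 'a': counts = {'a': 3, 'c': 1, 'b': 1}
See 'b': counts = {'a': 3, 'c': 1, 'b': 2}

{'a': 3, 'c': 1, 'b': 2}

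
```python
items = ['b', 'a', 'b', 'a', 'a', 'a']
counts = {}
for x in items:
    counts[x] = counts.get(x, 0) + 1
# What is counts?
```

Initial: counts = {}, items = ['b', 'a', 'b', 'a', 'a', 'a']
See 'b': counts = {'b': 1}
See 'a': counts = {'b': 1, 'a': 1}
See 'b': counts = {'b': 2, 'a': 1}
See 'a': counts = {'b': 2, 'a': 2}
See 'a': counts = {'b': 2, 'a': 3}
See 'a': counts = {'b': 2, 'a': 4}

{'b': 2, 'a': 4}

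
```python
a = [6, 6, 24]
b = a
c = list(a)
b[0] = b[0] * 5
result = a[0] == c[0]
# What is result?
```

After line 1: a = [6, 6, 24]
After line 2 (b = a, alias): a = [6, 6, 24], b = [6, 6, 24]
After line 3 (c = list(a) is a copy, new object): c = [6, 6, 24]
After line 4 (b[0] = 6 * 5 = 30; mutates shared a/b): a = b = [30, 6, 24], c = [6, 6, 24]
After line 5 (a[0] = 30, c[0] = 6; result = False)

False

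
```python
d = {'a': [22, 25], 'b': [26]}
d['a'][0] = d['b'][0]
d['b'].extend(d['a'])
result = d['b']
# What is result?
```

After line 1: d = {'a': [22, 25], 'b': [26]}
After line 2 (a[0] = b[0] = 26): d = {'a': [26, 25], 'b': [26]}
After line 3 (b.extend(a) appends [26, 25]): d = {'a': [26, 25], 'b': [26, 26, 25]}
After line 4: result = d['b'] = [26, 26, 25]

[26, 26, 25]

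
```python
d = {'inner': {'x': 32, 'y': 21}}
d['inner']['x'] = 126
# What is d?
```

After line 1: d = {'inner': {'x': 32, 'y': 21}}
After line 2 (inner x overwritten): d = {'inner': {'x': 126, 'y': 21}}

{'inner': {'x': 126, 'y': 21}}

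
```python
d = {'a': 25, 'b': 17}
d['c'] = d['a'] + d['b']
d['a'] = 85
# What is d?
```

After line 1: d = {'a': 25, 'b': 17}
After line 2 (d['c'] = 25 + 17): d = {'a': 25, 'b': 17, 'c': 42}
After line 3: d = {'a': 85, 'b': 17, 'c': 42}

{'a': 85, 'b': 17, 'c': 42}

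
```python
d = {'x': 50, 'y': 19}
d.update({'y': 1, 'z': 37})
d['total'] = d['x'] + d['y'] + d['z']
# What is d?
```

After line 1: d = {'x': 50, 'y': 19}
After line 2 (y overwritten, z added): d = {'x': 50, 'y': 1, 'z': 37}
After line 3 (total = 50 + 1 + 37 = 88): d = {'x': 50, 'y': 1, 'z': 37, 'total': 88}

{'x': 50, 'y': 1, 'z': 37, 'total': 88}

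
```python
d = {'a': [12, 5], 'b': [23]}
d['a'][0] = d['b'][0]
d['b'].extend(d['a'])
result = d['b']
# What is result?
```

After line 1: d = {'a': [12, 5], 'b': [23]}
After line 2 (a[0] = b[0] = 23): d = {'a': [23, 5], 'b': [23]}
After line 3 (b.extend(a) appends [23, 5]): d = {'a': [23, 5], 'b': [23, 23, 5]}
After line 4: result = d['b'] = [23, 23, 5]

[23, 23, 5]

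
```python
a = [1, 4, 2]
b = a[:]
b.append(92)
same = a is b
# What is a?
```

After line 1: a = [1, 4, 2]
After line 2 (b = a[:] is a shallow copy, new object): a = [1, 4, 2], b = [1, 4, 2]
After line 3 (append only mutates b): a = [1, 4, 2], b = [1, 4, 2, 92]
After line 4 (same = a is b; different objects -> False): same = False

[1, 4, 2]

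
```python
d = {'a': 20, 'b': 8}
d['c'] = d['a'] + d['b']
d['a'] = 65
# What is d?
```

After line 1: d = {'a': 20, 'b': 8}
After line 2 (d['c'] = 20 + 8): d = {'a': 20, 'b': 8, 'c': 28}
After line 3: d = {'a': 65, 'b': 8, 'c': 28}

{'a': 65, 'b': 8, 'c': 28}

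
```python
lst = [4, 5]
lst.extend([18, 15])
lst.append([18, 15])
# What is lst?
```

After line 1: lst = [4, 5]
After line 2 (extend unpacks [18, 15]): lst = [4, 5, 18, 15]
After line 3 (append adds [18, 15] as single element): lst = [4, 5, 18, 15, [18, 15]]

[4, 5, 18, 15, [18, 15]]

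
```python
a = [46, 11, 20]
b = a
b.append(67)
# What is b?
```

After line 1: a = [46, 11, 20]
After line 2 (b = a is an alias, same object): a = [46, 11, 20], b = [46, 11, 20]
After line 3 (b.append mutates the shared list): a = [46, 11, 20, 67], b = [46, 11, 20, 67]

[46, 11, 20, 67]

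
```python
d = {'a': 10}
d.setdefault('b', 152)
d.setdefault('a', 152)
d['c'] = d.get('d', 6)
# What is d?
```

After line 1: d = {'a': 10}
After line 2 (setdefault adds 'b'=152): d = {'a': 10, 'b': 152}
After line 3 (setdefault 'a' no-op, already exists): d = {'a': 10, 'b': 152}
After line 4 (get('d', 6) returns default since 'd' not in d): d = {'a': 10, 'b': 152, 'c': 6}

{'a': 10, 'b': 152, 'c': 6}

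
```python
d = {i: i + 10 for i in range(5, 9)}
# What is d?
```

{5: 15, 6: 16, 7: 17, 8: 18}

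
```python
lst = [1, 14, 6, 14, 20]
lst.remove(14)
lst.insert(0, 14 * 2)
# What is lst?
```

After line 1: lst = [1, 14, 6, 14, 20]
After line 2 (remove first 14): lst = [1, 6, 14, 20]
After line 3 (insert 28 at index 0): lst = [28, 1, 6, 14, 20]

[28, 1, 6, 14, 20]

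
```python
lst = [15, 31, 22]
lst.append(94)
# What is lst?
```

[15, 31, 22, 94]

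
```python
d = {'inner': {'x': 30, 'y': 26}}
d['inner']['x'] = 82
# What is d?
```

After line 1: d = {'inner': {'x': 30, 'y': 26}}
After line 2 (inner x overwritten): d = {'inner': {'x': 82, 'y': 26}}

{'inner': {'x': 82, 'y': 26}}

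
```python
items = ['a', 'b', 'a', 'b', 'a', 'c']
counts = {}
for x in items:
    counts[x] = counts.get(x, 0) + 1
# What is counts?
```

Initial: counts = {}, items = ['a', 'b', 'a', 'b', 'a', 'c']
See 'a': counts = {'a': 1}
See 'b': counts = {'a': 1, 'b': 1}
See 'a': counts = {'a': 2, 'b': 1}
See 'b': counts = {'a': 2, 'b': 2}
See 'a': counts = {'a': 3, 'b': 2}
See 'c': counts = {'a': 3, 'b': 2, 'c': 1}

{'a': 3, 'b': 2, 'c': 1}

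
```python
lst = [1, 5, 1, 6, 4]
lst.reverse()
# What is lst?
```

[4, 6, 1, 5, 1]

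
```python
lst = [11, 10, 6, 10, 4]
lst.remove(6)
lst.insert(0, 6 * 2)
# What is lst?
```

After line 1: lst = [11, 10, 6, 10, 4]
After line 2 (remove first 6): lst = [11, 10, 10, 4]
After line 3 (insert 12 at index 0): lst = [12, 11, 10, 10, 4]

[12, 11, 10, 10, 4]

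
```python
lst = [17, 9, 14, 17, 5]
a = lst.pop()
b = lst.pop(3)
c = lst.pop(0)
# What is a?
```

After line 1: lst = [17, 9, 14, 17, 5]
After line 2 (pop() -> a = 5): lst = [17, 9, 14, 17]
After line 3 (pop(3) -> b = 17): lst = [17, 9, 14]
After line 4 (pop(0) -> c = 17): lst = [9, 14]

5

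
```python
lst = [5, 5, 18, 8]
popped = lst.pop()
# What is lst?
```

[5, 5, 18]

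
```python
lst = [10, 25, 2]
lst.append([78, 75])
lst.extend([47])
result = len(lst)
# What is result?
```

After line 1: lst = [10, 25, 2]
After line 2 (append adds [78, 75] as single element): lst = [10, 25, 2, [78, 75]]
After line 3 (extend unpacks [47], adds 47): lst = [10, 25, 2, [78, 75], 47]
After line 4: result = len(lst) = 5

5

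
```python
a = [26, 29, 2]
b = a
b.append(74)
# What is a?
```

After line 1: a = [26, 29, 2]
After line 2 (b = a is an alias, same object): a = [26, 29, 2], b = [26, 29, 2]
After line 3 (b.append mutates the shared list): a = [26, 29, 2, 74], b = [26, 29, 2, 74]

[26, 29, 2, 74]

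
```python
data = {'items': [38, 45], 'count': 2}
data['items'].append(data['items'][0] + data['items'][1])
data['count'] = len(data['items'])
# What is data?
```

After line 1: data = {'items': [38, 45], 'count': 2}
After line 2 (append 38 + 45 = 83): data = {'items': [38, 45, 83], 'count': 2}
After line 3 (count = len(items) = 3): data = {'items': [38, 45, 83], 'count': 3}

{'items': [38, 45, 83], 'count': 3}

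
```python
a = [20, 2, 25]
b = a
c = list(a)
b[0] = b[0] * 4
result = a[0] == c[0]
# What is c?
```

After line 1: a = [20, 2, 25]
After line 2 (b = a, alias): a = [20, 2, 25], b = [20, 2, 25]
After line 3 (c = list(a) is a copy, new object): c = [20, 2, 25]
After line 4 (b[0] = 20 * 4 = 80; mutates shared a/b): a = b = [80, 2, 25], c = [20, 2, 25]
After line 5 (a[0] = 80, c[0] = 20; result = False)

[20, 2, 25]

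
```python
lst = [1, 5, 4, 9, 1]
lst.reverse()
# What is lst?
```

[1, 9, 4, 5, 1]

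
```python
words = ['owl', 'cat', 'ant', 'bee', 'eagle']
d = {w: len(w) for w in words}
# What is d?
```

{'owl': 3, 'cat': 3, 'ant': 3, 'bee': 3, 'eagle': 5}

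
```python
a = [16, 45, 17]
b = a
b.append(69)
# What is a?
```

After line 1: a = [16, 45, 17]
After line 2 (b = a is an alias, same object): a = [16, 45, 17], b = [16, 45, 17]
After line 3 (b.append mutates the shared list): a = [16, 45, 17, 69], b = [16, 45, 17, 69]

[16, 45, 17, 69]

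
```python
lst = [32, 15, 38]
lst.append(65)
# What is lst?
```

[32, 15, 38, 65]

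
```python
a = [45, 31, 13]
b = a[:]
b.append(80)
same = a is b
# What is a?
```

After line 1: a = [45, 31, 13]
After line 2 (b = a[:] is a shallow copy, new object): a = [45, 31, 13], b = [45, 31, 13]
After line 3 (append only mutates b): a = [45, 31, 13], b = [45, 31, 13, 80]
After line 4 (same = a is b; different objects -> False): same = False

[45, 31, 13]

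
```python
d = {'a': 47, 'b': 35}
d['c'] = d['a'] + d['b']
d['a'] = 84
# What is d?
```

After line 1: d = {'a': 47, 'b': 35}
After line 2 (d['c'] = 47 + 35): d = {'a': 47, 'b': 35, 'c': 82}
After line 3: d = {'a': 84, 'b': 35, 'c': 82}

{'a': 84, 'b': 35, 'c': 82}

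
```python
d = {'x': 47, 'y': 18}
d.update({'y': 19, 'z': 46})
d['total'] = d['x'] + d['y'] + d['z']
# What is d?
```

After line 1: d = {'x': 47, 'y': 18}
After line 2 (y overwritten, z added): d = {'x': 47, 'y': 19, 'z': 46}
After line 3 (total = 47 + 19 + 46 = 112): d = {'x': 47, 'y': 19, 'z': 46, 'total': 112}

{'x': 47, 'y': 19, 'z': 46, 'total': 112}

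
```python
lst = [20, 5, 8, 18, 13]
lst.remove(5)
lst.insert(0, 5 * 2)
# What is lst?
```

After line 1: lst = [20, 5, 8, 18, 13]
After line 2 (remove first 5): lst = [20, 8, 18, 13]
After line 3 (insert 10 at index 0): lst = [10, 20, 8, 18, 13]

[10, 20, 8, 18, 13]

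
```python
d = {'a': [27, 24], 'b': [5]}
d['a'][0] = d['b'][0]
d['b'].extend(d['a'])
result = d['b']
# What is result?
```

After line 1: d = {'a': [27, 24], 'b': [5]}
After line 2 (a[0] = b[0] = 5): d = {'a': [5, 24], 'b': [5]}
After line 3 (b.extend(a) appends [5, 24]): d = {'a': [5, 24], 'b': [5, 5, 24]}
After line 4: result = d['b'] = [5, 5, 24]

[5, 5, 24]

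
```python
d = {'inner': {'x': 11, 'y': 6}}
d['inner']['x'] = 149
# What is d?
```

After line 1: d = {'inner': {'x': 11, 'y': 6}}
After line 2 (inner x overwritten): d = {'inner': {'x': 149, 'y': 6}}

{'inner': {'x': 149, 'y': 6}}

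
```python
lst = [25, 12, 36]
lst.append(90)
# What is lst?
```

[25, 12, 36, 90]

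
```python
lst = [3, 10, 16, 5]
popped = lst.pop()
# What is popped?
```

5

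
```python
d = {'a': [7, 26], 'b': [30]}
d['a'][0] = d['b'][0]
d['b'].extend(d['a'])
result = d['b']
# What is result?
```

After line 1: d = {'a': [7, 26], 'b': [30]}
After line 2 (a[0] = b[0] = 30): d = {'a': [30, 26], 'b': [30]}
After line 3 (b.extend(a) appends [30, 26]): d = {'a': [30, 26], 'b': [30, 30, 26]}
After line 4: result = d['b'] = [30, 30, 26]

[30, 30, 26]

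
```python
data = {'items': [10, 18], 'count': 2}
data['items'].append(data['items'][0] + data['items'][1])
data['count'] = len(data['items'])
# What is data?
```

After line 1: data = {'items': [10, 18], 'count': 2}
After line 2 (append 10 + 18 = 28): data = {'items': [10, 18, 28], 'count': 2}
After line 3 (count = len(items) = 3): data = {'items': [10, 18, 28], 'count': 3}

{'items': [10, 18, 28], 'count': 3}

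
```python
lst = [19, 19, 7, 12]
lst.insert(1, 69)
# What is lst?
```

[19, 69, 19, 7, 12]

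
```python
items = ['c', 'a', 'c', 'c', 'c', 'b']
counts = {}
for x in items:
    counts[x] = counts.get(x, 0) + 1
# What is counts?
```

Initial: counts = {}, items = ['c', 'a', 'c', 'c', 'c', 'b']
See 'c': counts = {'c': 1}
See 'a': counts = {'c': 1, 'a': 1}
See 'c': counts = {'c': 2, 'a': 1}
See 'c': counts = {'c': 3, 'a': 1}
See 'c': counts = {'c': 4, 'a': 1}
See 'b': counts = {'c': 4, 'a': 1, 'b': 1}

{'c': 4, 'a': 1, 'b': 1}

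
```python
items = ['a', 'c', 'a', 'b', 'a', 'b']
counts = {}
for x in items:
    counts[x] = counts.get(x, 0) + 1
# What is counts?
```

Initial: counts = {}, items = ['a', 'c', 'a', 'b', 'a', 'b']
See 'a': counts = {'a': 1}
See 'c': counts = {'a': 1, 'c': 1}
See 'a': counts = {'a': 2, 'c': 1}
See 'b': counts = {'a': 2, 'c': 1, 'b': 1}
See 'a': counts = {'a': 3, 'c': 1, 'b': 1}
See 'b': counts = {'a': 3, 'c': 1, 'b': 2}

{'a': 3, 'c': 1, 'b': 2}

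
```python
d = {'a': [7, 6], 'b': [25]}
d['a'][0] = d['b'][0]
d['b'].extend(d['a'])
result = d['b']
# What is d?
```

After line 1: d = {'a': [7, 6], 'b': [25]}
After line 2 (a[0] = b[0] = 25): d = {'a': [25, 6], 'b': [25]}
After line 3 (b.extend(a) appends [25, 6]): d = {'a': [25, 6], 'b': [25, 25, 6]}
After line 4: result = d['b'] = [25, 25, 6]

{'a': [25, 6], 'b': [25, 25, 6]}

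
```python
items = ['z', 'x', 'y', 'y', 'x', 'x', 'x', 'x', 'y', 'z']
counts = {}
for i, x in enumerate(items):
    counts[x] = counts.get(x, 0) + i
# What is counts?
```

Initial: counts = {}, items = ['z', 'x', 'y', 'y', 'x', 'x', 'x', 'x', 'y', 'z']
i=0, x='z': counts = {'z': 0}
i=1, x='x': counts = {'z': 0, 'x': 1}
i=2, x='y': counts = {'z': 0, 'x': 1, 'y': 2}
i=3, x='y': counts = {'z': 0, 'x': 1, 'y': 5}
i=4, x='x': counts = {'z': 0, 'x': 5, 'y': 5}
i=5, x='x': counts = {'z': 0, 'x': 10, 'y': 5}
i=6, x='x': counts = {'z': 0, 'x': 16, 'y': 5}
i=7, x='x': counts = {'z': 0, 'x': 23, 'y': 5}
i=8, x='y': counts = {'z': 0, 'x': 23, 'y': 13}
i=9, x='z': counts = {'z': 9, 'x': 23, 'y': 13}

{'z': 9, 'x': 23, 'y': 13}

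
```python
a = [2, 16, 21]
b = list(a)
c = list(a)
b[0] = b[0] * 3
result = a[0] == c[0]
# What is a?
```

After line 1: a = [2, 16, 21]
After line 2 (b = list(a), copy): a = [2, 16, 21], b = [2, 16, 21]
After line 3 (c = list(a) is a copy, new object): c = [2, 16, 21]
After line 4 (b[0] = 2 * 3 = 6; only b mutates (copy)): a = [2, 16, 21], b = [6, 16, 21], c = [2, 16, 21]
After line 5 (a[0] = 2, c[0] = 2; result = True)

[2, 16, 21]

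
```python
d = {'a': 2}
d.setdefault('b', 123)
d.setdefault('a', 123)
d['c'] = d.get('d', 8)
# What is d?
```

After line 1: d = {'a': 2}
After line 2 (setdefault adds 'b'=123): d = {'a': 2, 'b': 123}
After line 3 (setdefault 'a' no-op, already exists): d = {'a': 2, 'b': 123}
After line 4 (get('d', 8) returns default since 'd' not in d): d = {'a': 2, 'b': 123, 'c': 8}

{'a': 2, 'b': 123, 'c': 8}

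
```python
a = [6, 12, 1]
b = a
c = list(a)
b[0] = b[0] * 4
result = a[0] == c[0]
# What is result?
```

After line 1: a = [6, 12, 1]
After line 2 (b = a, alias): a = [6, 12, 1], b = [6, 12, 1]
After line 3 (c = list(a) is a copy, new object): c = [6, 12, 1]
After line 4 (b[0] = 6 * 4 = 24; mutates shared a/b): a = b = [24, 12, 1], c = [6, 12, 1]
After line 5 (a[0] = 24, c[0] = 6; result = False)

False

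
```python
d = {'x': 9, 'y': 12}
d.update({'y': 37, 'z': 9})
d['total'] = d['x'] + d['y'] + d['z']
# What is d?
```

After line 1: d = {'x': 9, 'y': 12}
After line 2 (y overwritten, z added): d = {'x': 9, 'y': 37, 'z': 9}
After line 3 (total = 9 + 37 + 9 = 55): d = {'x': 9, 'y': 37, 'z': 9, 'total': 55}

{'x': 9, 'y': 37, 'z': 9, 'total': 55}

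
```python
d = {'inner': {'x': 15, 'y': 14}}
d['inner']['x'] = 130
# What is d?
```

After line 1: d = {'inner': {'x': 15, 'y': 14}}
After line 2 (inner x overwritten): d = {'inner': {'x': 130, 'y': 14}}

{'inner': {'x': 130, 'y': 14}}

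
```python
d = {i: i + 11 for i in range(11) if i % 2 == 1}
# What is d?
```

{1: 12, 3: 14, 5: 16, 7: 18, 9: 20}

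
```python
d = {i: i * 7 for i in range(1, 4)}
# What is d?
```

{1: 7, 2: 14, 3: 21}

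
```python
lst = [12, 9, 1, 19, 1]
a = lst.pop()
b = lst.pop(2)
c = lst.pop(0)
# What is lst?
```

After line 1: lst = [12, 9, 1, 19, 1]
After line 2 (pop() -> a = 1): lst = [12, 9, 1, 19]
After line 3 (pop(2) -> b = 1): lst = [12, 9, 19]
After line 4 (pop(0) -> c = 12): lst = [9, 19]

[9, 19]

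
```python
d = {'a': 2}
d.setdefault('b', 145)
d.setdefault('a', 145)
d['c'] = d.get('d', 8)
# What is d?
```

After line 1: d = {'a': 2}
After line 2 (setdefault adds 'b'=145): d = {'a': 2, 'b': 145}
After line 3 (setdefault 'a' no-op, already exists): d = {'a': 2, 'b': 145}
After line 4 (get('d', 8) returns default since 'd' not in d): d = {'a': 2, 'b': 145, 'c': 8}

{'a': 2, 'b': 145, 'c': 8}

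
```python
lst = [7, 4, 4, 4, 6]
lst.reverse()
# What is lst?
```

[6, 4, 4, 4, 7]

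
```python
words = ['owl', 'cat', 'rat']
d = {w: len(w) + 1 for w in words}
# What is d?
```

{'owl': 4, 'cat': 4, 'rat': 4}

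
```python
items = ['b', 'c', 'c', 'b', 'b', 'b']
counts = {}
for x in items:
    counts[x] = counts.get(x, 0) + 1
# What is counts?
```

Initial: counts = {}, items = ['b', 'c', 'c', 'b', 'b', 'b']
See 'b': counts = {'b': 1}
See 'c': counts = {'b': 1, 'c': 1}
See 'c': counts = {'b': 1, 'c': 2}
See 'b': counts = {'b': 2, 'c': 2}
See 'b': counts = {'b': 3, 'c': 2}
See 'b': counts = {'b': 4, 'c': 2}

{'b': 4, 'c': 2}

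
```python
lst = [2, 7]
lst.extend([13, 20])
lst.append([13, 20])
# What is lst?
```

After line 1: lst = [2, 7]
After line 2 (extend unpacks [13, 20]): lst = [2, 7, 13, 20]
After line 3 (append adds [13, 20] as single element): lst = [2, 7, 13, 20, [13, 20]]

[2, 7, 13, 20, [13, 20]]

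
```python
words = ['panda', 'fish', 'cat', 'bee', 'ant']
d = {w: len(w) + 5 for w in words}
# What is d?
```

{'panda': 10, 'fish': 9, 'cat': 8, 'bee': 8, 'ant': 8}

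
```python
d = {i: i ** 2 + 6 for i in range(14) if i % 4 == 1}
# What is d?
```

{1: 7, 5: 31, 9: 87, 13: 175}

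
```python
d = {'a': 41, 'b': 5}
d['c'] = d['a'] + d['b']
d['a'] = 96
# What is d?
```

After line 1: d = {'a': 41, 'b': 5}
After line 2 (d['c'] = 41 + 5): d = {'a': 41, 'b': 5, 'c': 46}
After line 3: d = {'a': 96, 'b': 5, 'c': 46}

{'a': 96, 'b': 5, 'c': 46}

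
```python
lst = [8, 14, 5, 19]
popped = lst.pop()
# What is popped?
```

19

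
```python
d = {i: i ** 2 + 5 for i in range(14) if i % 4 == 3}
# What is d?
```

{3: 14, 7: 54, 11: 126}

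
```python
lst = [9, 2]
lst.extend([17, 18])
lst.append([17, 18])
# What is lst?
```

After line 1: lst = [9, 2]
After line 2 (extend unpacks [17, 18]): lst = [9, 2, 17, 18]
After line 3 (append adds [17, 18] as single element): lst = [9, 2, 17, 18, [17, 18]]

[9, 2, 17, 18, [17, 18]]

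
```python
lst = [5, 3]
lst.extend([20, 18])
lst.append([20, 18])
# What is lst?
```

After line 1: lst = [5, 3]
After line 2 (extend unpacks [20, 18]): lst = [5, 3, 20, 18]
After line 3 (append adds [20, 18] as single element): lst = [5, 3, 20, 18, [20, 18]]

[5, 3, 20, 18, [20, 18]]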